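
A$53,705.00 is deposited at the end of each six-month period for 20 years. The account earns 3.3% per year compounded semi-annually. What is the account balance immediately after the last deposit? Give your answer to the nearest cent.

This is an ordinary annuity: 40 deposits of A$53,705.00 at the end of each six-month period.
Periodic rate r = 0.033/2 per half-year; n is counted in half-years.
FV = PMT × [((1+r)^n − 1)/r] = 53,705 × [(1+r)^40 − 1] / r = A$3,008,781.52

A$3,008,781.52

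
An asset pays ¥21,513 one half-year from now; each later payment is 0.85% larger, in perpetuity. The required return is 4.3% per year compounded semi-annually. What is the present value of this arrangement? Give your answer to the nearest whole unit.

Periodic rate r = 0.043/2 per half-year.
Growing perpetuity (Gordon): PV = PMT₁ / (r − g) = 21,513 / (r − 0.0085) = ¥1,654,846.

¥1,654,846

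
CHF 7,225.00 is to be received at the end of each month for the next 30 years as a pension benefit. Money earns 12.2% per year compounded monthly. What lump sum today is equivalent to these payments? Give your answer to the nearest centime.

This is an ordinary annuity: 360 payments of CHF 7,225.00 at the end of each month.
Periodic rate r = 0.122/12 per month; n is counted in months.
PV = PMT × [(1 − (1+r)^−n)/r] = 7,225 × [1 − (1+r)^−360] / r = CHF 692,027.70

CHF 692,027.70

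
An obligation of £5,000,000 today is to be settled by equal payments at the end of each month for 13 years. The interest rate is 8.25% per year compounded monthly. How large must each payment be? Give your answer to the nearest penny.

Level ordinary annuity; solve PV = PMT × [(1 − (1+r)^−n)/r] for PMT.
Periodic rate r = 0.0825/12 per month; n is counted in months.
With n = 156: PMT = 5,000,000 / ([(1 − (1+r)^−n)/r]) = £52,353.83

£52,353.83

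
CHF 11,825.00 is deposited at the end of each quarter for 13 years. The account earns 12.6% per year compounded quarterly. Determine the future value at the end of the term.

CHF 1,507,778.16

This is an ordinary annuity: 52 deposits of CHF 11,825.00 at the end of each quarter.
Periodic rate r = 0.126/4 per quarter; n is counted in quarters.
FV = PMT × [((1+r)^n − 1)/r] = 11,825 × [(1+r)^52 − 1] / r = CHF 1,507,778.16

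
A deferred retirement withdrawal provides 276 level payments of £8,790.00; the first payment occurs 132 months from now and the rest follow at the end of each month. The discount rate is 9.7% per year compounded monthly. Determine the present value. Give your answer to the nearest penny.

Ordinary annuity of 276 payments, first payment at period 132.
Periodic rate r = 0.097/12 per month; n is counted in months.
The ordinary-annuity PV formula values the stream one period before the first payment (period 131); discount that back 131 periods:
PV₀ = 8,790 × [1 − (1+r)^−276] / r × (1+r)^−131 = £337,707.74

£337,707.74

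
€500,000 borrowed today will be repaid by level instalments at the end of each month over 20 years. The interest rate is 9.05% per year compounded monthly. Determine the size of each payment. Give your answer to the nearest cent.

€4,514.72

Level ordinary annuity; solve PV = PMT × [(1 − (1+r)^−n)/r] for PMT.
Periodic rate r = 0.0905/12 per month; n is counted in months.
With n = 240: PMT = 500,000 / ([(1 − (1+r)^−n)/r]) = €4,514.72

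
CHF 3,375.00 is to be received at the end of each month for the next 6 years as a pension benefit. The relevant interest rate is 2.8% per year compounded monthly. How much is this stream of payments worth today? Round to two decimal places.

CHF 223,445.32

This is an ordinary annuity: 72 payments of CHF 3,375.00 at the end of each month.
Periodic rate r = 0.028/12 per month; n is counted in months.
PV = PMT × [(1 − (1+r)^−n)/r] = 3,375 × [1 − (1+r)^−72] / r = CHF 223,445.32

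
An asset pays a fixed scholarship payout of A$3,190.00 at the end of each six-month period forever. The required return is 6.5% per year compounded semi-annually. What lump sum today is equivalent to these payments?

A$98,153.85

Periodic rate r = 0.065/2 per half-year.
Level perpetuity: PV = PMT / r = 3,190 / (0.065/2) = A$98,153.85.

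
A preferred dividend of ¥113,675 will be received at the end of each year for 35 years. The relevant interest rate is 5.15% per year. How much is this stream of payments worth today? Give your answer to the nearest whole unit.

¥1,826,625

This is an ordinary annuity: 35 payments of ¥113,675 at the end of each year.
Periodic rate r = 0.0515 per year.
PV = PMT × [(1 − (1+r)^−n)/r] = 113,675 × [1 − (1+r)^−35] / r = ¥1,826,625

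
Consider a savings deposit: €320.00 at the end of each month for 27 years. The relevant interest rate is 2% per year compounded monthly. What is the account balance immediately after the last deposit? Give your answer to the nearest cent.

€137,325.25

This is an ordinary annuity: 324 deposits of €320.00 at the end of each month.
Periodic rate r = 0.02/12 per month; n is counted in months.
FV = PMT × [((1+r)^n − 1)/r] = 320 × [(1+r)^324 − 1] / r = €137,325.25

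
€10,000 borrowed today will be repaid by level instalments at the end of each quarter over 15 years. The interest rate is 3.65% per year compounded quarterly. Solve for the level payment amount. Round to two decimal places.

Level ordinary annuity; solve PV = PMT × [(1 − (1+r)^−n)/r] for PMT.
Periodic rate r = 0.0365/4 per quarter; n is counted in quarters.
With n = 60: PMT = 10,000 / ([(1 − (1+r)^−n)/r]) = €217.17

€217.17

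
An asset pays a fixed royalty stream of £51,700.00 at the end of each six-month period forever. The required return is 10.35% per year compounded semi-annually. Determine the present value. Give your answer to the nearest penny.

£999,033.82

Periodic rate r = 0.1035/2 per half-year.
Level perpetuity: PV = PMT / r = 51,700 / (0.1035/2) = £999,033.82.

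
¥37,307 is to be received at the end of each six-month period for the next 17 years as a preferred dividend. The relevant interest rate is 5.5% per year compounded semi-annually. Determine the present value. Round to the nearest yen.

¥817,262

This is an ordinary annuity: 34 payments of ¥37,307 at the end of each six-month period.
Periodic rate r = 0.055/2 per half-year; n is counted in half-years.
PV = PMT × [(1 − (1+r)^−n)/r] = 37,307 × [1 − (1+r)^−34] / r = ¥817,262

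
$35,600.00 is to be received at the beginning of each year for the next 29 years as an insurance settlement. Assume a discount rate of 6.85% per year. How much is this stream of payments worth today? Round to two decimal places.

$474,011.37

This is an annuity due: 29 payments of $35,600.00 at the beginning of each year.
Periodic rate r = 0.0685 per year.
PV = PMT × [(1 − (1+r)^−n)/r] × (1+r) = 35,600 × [1 − (1+r)^−29] / r × (1+r) = $474,011.37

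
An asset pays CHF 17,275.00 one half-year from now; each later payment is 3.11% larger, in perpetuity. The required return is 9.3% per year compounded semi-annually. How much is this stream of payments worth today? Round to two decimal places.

CHF 1,121,753.25

Periodic rate r = 0.093/2 per half-year.
Growing perpetuity (Gordon): PV = PMT₁ / (r − g) = 17,275 / (r − 0.0311) = CHF 1,121,753.25.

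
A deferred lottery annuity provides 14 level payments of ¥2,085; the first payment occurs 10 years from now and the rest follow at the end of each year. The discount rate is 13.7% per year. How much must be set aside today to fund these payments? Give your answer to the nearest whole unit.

Ordinary annuity of 14 payments, first payment at period 10.
Periodic rate r = 0.137 per year.
The ordinary-annuity PV formula values the stream one period before the first payment (period 9); discount that back 9 periods:
PV₀ = 2,085 × [1 − (1+r)^−14] / r × (1+r)^−9 = ¥3,998

¥3,998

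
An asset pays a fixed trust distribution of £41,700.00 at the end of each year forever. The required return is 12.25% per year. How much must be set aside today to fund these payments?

Periodic rate r = 0.1225 per year.
Level perpetuity: PV = PMT / r = 41,700 / (0.1225) = £340,408.16.

£340,408.16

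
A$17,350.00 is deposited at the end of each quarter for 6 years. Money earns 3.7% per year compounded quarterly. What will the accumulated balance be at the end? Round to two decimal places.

This is an ordinary annuity: 24 deposits of A$17,350.00 at the end of each quarter.
Periodic rate r = 0.037/4 per quarter; n is counted in quarters.
FV = PMT × [((1+r)^n − 1)/r] = 17,350 × [(1+r)^24 − 1] / r = A$463,850.67

A$463,850.67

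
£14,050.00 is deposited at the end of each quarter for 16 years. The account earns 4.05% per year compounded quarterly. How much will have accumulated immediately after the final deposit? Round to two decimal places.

This is an ordinary annuity: 64 deposits of £14,050.00 at the end of each quarter.
Periodic rate r = 0.0405/4 per quarter; n is counted in quarters.
FV = PMT × [((1+r)^n − 1)/r] = 14,050 × [(1+r)^64 − 1] / r = £1,256,513.15

£1,256,513.15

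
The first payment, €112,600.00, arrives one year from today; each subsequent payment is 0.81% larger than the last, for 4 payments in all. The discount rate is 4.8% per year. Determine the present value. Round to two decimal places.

€405,844.33

Periodic rate r = 0.048 per year.
Growing ordinary annuity: PV = PMT₁ × [1 − ((1+g)/(1+r))^n] / (r − g) = 112,600 × [1 − ((1+0.0081)/(1+r))^4] / (r − 0.0081) = €405,844.33.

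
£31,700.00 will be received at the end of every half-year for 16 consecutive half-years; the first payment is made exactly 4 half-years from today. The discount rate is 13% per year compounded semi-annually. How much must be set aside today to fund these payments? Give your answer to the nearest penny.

£256,333.64

Ordinary annuity of 16 payments, first payment at period 4.
Periodic rate r = 0.13/2 per half-year; n is counted in half-years.
The ordinary-annuity PV formula values the stream one period before the first payment (period 3); discount that back 3 periods:
PV₀ = 31,700 × [1 − (1+r)^−16] / r × (1+r)^−3 = £256,333.64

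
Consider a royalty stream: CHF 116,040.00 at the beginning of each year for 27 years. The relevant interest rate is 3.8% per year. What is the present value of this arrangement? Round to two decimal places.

CHF 2,011,765.88

This is an annuity due: 27 payments of CHF 116,040.00 at the beginning of each year.
Periodic rate r = 0.038 per year.
PV = PMT × [(1 − (1+r)^−n)/r] × (1+r) = 116,040 × [1 − (1+r)^−27] / r × (1+r) = CHF 2,011,765.88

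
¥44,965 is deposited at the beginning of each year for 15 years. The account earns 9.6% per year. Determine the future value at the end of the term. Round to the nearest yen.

¥1,517,006

This is an annuity due: 15 deposits of ¥44,965 at the beginning of each year.
Periodic rate r = 0.096 per year.
FV = PMT × [((1+r)^n − 1)/r] × (1+r) = 44,965 × [(1+r)^15 − 1] / r × (1+r) = ¥1,517,006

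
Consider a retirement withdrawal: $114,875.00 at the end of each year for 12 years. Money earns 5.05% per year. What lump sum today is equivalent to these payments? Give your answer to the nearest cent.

This is an ordinary annuity: 12 payments of $114,875.00 at the end of each year.
Periodic rate r = 0.0505 per year.
PV = PMT × [(1 − (1+r)^−n)/r] = 114,875 × [1 − (1+r)^−12] / r = $1,015,300.92

$1,015,300.92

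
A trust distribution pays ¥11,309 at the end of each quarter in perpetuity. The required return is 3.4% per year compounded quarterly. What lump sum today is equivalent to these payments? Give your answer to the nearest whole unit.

Periodic rate r = 0.034/4 per quarter.
Level perpetuity: PV = PMT / r = 11,309 / (0.034/4) = ¥1,330,471.

¥1,330,471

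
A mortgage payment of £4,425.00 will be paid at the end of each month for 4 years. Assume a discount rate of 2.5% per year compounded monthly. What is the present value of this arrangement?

This is an ordinary annuity: 48 payments of £4,425.00 at the end of each month.
Periodic rate r = 0.025/12 per month; n is counted in months.
PV = PMT × [(1 − (1+r)^−n)/r] = 4,425 × [1 − (1+r)^−48] / r = £201,925.40

£201,925.40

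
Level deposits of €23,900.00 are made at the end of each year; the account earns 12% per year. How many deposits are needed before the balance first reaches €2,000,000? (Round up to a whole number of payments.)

Periodic rate r = 0.12 per year.
Ordinary annuity FV: 2,000,000 = 23,900 × [((1+r)^n − 1)/r].
(1+r)^n = 1 + 2,000,000 × r / 23,900, so n = ln(1 + 2,000,000·r/23,900) / ln(1+r) = 21.19.
Round up to a whole number of payments: n = 22.

22 payments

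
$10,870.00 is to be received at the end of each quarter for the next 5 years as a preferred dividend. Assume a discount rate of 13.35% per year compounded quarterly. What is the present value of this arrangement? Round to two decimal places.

$156,785.26

This is an ordinary annuity: 20 payments of $10,870.00 at the end of each quarter.
Periodic rate r = 0.1335/4 per quarter; n is counted in quarters.
PV = PMT × [(1 − (1+r)^−n)/r] = 10,870 × [1 − (1+r)^−20] / r = $156,785.26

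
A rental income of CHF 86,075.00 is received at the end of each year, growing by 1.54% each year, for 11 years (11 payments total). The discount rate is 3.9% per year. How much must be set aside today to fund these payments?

Periodic rate r = 0.039 per year.
Growing ordinary annuity: PV = PMT₁ × [1 − ((1+g)/(1+r))^n] / (r − g) = 86,075 × [1 − ((1+0.0154)/(1+r))^11] / (r − 0.0154) = CHF 814,531.59.

CHF 814,531.59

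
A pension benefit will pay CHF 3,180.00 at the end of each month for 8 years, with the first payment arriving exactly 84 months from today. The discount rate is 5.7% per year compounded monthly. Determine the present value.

Ordinary annuity of 96 payments, first payment at period 84.
Periodic rate r = 0.057/12 per month; n is counted in months.
The ordinary-annuity PV formula values the stream one period before the first payment (period 83); discount that back 83 periods:
PV₀ = 3,180 × [1 − (1+r)^−96] / r × (1+r)^−83 = CHF 165,122.97

CHF 165,122.97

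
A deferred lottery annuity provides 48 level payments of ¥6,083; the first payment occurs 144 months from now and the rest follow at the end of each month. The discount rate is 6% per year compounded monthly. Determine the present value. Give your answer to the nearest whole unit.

Ordinary annuity of 48 payments, first payment at period 144.
Periodic rate r = 0.06/12 per month; n is counted in months.
The ordinary-annuity PV formula values the stream one period before the first payment (period 143); discount that back 143 periods:
PV₀ = 6,083 × [1 − (1+r)^−48] / r × (1+r)^−143 = ¥126,935

¥126,935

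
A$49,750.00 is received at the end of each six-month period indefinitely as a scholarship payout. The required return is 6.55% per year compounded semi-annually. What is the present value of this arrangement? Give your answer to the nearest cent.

Periodic rate r = 0.0655/2 per half-year.
Level perpetuity: PV = PMT / r = 49,750 / (0.0655/2) = A$1,519,083.97.

A$1,519,083.97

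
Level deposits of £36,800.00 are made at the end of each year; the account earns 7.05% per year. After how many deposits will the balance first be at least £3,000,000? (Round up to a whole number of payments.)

29 payments

Periodic rate r = 0.0705 per year.
Ordinary annuity FV: 3,000,000 = 36,800 × [((1+r)^n − 1)/r].
(1+r)^n = 1 + 3,000,000 × r / 36,800, so n = ln(1 + 3,000,000·r/36,800) / ln(1+r) = 28.02.
Round up to a whole number of payments: n = 29.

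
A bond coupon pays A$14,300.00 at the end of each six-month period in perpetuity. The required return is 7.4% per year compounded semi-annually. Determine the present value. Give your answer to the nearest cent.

Periodic rate r = 0.074/2 per half-year.
Level perpetuity: PV = PMT / r = 14,300 / (0.074/2) = A$386,486.49.

A$386,486.49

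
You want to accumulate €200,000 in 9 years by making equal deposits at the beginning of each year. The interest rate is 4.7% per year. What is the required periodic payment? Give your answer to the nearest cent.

€17,538.99

Level annuity due; solve FV = PMT × [((1+r)^n − 1)/r] × (1+r) for PMT.
Periodic rate r = 0.047 per year.
With n = 9: PMT = 200,000 / ([((1+r)^n − 1)/r] × (1+r)) = €17,538.99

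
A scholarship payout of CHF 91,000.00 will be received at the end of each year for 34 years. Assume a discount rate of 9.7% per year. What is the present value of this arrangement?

This is an ordinary annuity: 34 payments of CHF 91,000.00 at the end of each year.
Periodic rate r = 0.097 per year.
PV = PMT × [(1 − (1+r)^−n)/r] = 91,000 × [1 − (1+r)^−34] / r = CHF 897,849.96

CHF 897,849.96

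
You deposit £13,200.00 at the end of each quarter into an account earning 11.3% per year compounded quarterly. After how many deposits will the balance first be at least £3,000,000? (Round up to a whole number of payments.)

Periodic rate r = 0.113/4 per quarter; n is counted in quarters.
Ordinary annuity FV: 3,000,000 = 13,200 × [((1+r)^n − 1)/r].
(1+r)^n = 1 + 3,000,000 × r / 13,200, so n = ln(1 + 3,000,000·r/13,200) / ln(1+r) = 71.94.
Round up to a whole number of payments: n = 72.

72 payments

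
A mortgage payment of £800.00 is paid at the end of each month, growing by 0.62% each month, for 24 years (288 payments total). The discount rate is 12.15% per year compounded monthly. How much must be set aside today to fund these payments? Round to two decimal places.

Periodic rate r = 0.1215/12 per month; n is counted in months.
Growing ordinary annuity: PV = PMT₁ × [1 − ((1+g)/(1+r))^n] / (r − g) = 800 × [1 − ((1+0.0062)/(1+r))^288] / (r − 0.0062) = £137,401.79.

£137,401.79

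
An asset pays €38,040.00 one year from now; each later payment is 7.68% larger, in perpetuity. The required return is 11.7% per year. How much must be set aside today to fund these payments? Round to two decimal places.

Periodic rate r = 0.117 per year.
Growing perpetuity (Gordon): PV = PMT₁ / (r − g) = 38,040 / (r − 0.0768) = €946,268.66.

€946,268.66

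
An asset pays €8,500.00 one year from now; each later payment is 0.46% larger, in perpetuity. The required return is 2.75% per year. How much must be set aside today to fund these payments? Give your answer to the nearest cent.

€371,179.04

Periodic rate r = 0.0275 per year.
Growing perpetuity (Gordon): PV = PMT₁ / (r − g) = 8,500 / (r − 0.0046) = €371,179.04.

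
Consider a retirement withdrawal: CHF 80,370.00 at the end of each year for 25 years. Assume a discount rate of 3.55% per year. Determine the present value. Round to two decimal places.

CHF 1,317,460.19

This is an ordinary annuity: 25 payments of CHF 80,370.00 at the end of each year.
Periodic rate r = 0.0355 per year.
PV = PMT × [(1 − (1+r)^−n)/r] = 80,370 × [1 − (1+r)^−25] / r = CHF 1,317,460.19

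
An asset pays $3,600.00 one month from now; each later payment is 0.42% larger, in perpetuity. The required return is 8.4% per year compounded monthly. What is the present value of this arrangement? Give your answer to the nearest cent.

Periodic rate r = 0.084/12 per month.
Growing perpetuity (Gordon): PV = PMT₁ / (r − g) = 3,600 / (r − 0.0042) = $1,285,714.29.

$1,285,714.29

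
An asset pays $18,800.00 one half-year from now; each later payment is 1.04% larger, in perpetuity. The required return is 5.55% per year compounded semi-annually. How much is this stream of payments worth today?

Periodic rate r = 0.0555/2 per half-year.
Growing perpetuity (Gordon): PV = PMT₁ / (r − g) = 18,800 / (r − 0.0104) = $1,083,573.49.

$1,083,573.49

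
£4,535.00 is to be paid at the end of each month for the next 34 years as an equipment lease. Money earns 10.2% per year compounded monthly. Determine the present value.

This is an ordinary annuity: 408 payments of £4,535.00 at the end of each month.
Periodic rate r = 0.102/12 per month; n is counted in months.
PV = PMT × [(1 − (1+r)^−n)/r] = 4,535 × [1 − (1+r)^−408] / r = £516,648.72

£516,648.72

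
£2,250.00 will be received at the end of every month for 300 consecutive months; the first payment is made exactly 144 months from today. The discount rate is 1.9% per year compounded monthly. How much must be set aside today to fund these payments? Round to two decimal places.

£428,264.24

Ordinary annuity of 300 payments, first payment at period 144.
Periodic rate r = 0.019/12 per month; n is counted in months.
The ordinary-annuity PV formula values the stream one period before the first payment (period 143); discount that back 143 periods:
PV₀ = 2,250 × [1 − (1+r)^−300] / r × (1+r)^−143 = £428,264.24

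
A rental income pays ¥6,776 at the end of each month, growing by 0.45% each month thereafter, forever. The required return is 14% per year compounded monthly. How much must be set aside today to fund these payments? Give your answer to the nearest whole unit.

Periodic rate r = 0.14/12 per month.
Growing perpetuity (Gordon): PV = PMT₁ / (r − g) = 6,776 / (r − 0.0045) = ¥945,488.

¥945,488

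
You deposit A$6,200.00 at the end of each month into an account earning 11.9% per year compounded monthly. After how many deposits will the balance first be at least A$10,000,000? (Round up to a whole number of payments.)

288 payments

Periodic rate r = 0.119/12 per month; n is counted in months.
Ordinary annuity FV: 10,000,000 = 6,200 × [((1+r)^n − 1)/r].
(1+r)^n = 1 + 10,000,000 × r / 6,200, so n = ln(1 + 10,000,000·r/6,200) / ln(1+r) = 287.08.
Round up to a whole number of payments: n = 288.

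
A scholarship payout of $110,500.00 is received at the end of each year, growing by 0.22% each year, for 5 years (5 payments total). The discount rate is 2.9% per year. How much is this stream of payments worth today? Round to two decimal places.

Periodic rate r = 0.029 per year.
Growing ordinary annuity: PV = PMT₁ × [1 − ((1+g)/(1+r))^n] / (r − g) = 110,500 × [1 − ((1+0.0022)/(1+r))^5] / (r − 0.0022) = $509,679.73.

$509,679.73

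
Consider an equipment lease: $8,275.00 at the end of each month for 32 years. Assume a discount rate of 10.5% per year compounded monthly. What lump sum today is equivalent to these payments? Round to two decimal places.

This is an ordinary annuity: 384 payments of $8,275.00 at the end of each month.
Periodic rate r = 0.105/12 per month; n is counted in months.
PV = PMT × [(1 − (1+r)^−n)/r] = 8,275 × [1 − (1+r)^−384] / r = $912,381.04

$912,381.04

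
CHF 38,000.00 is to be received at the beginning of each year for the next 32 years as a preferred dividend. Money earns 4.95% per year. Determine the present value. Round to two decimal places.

CHF 633,995.60

This is an annuity due: 32 payments of CHF 38,000.00 at the beginning of each year.
Periodic rate r = 0.0495 per year.
PV = PMT × [(1 − (1+r)^−n)/r] × (1+r) = 38,000 × [1 − (1+r)^−32] / r × (1+r) = CHF 633,995.60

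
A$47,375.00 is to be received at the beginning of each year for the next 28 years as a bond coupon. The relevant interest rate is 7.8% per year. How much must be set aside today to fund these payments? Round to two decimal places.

A$574,809.75

This is an annuity due: 28 payments of A$47,375.00 at the beginning of each year.
Periodic rate r = 0.078 per year.
PV = PMT × [(1 − (1+r)^−n)/r] × (1+r) = 47,375 × [1 − (1+r)^−28] / r × (1+r) = A$574,809.75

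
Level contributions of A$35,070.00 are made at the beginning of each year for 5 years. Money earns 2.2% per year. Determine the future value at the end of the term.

This is an annuity due: 5 deposits of A$35,070.00 at the beginning of each year.
Periodic rate r = 0.022 per year.
FV = PMT × [((1+r)^n − 1)/r] × (1+r) = 35,070 × [(1+r)^5 − 1] / r × (1+r) = A$187,268.23

A$187,268.23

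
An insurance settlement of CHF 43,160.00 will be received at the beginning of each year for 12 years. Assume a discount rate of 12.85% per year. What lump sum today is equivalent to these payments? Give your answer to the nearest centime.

This is an annuity due: 12 payments of CHF 43,160.00 at the beginning of each year.
Periodic rate r = 0.1285 per year.
PV = PMT × [(1 − (1+r)^−n)/r] × (1+r) = 43,160 × [1 − (1+r)^−12] / r × (1+r) = CHF 290,184.73

CHF 290,184.73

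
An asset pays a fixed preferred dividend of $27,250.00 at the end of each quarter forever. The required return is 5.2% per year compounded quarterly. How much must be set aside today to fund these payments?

Periodic rate r = 0.052/4 per quarter.
Level perpetuity: PV = PMT / r = 27,250 / (0.052/4) = $2,096,153.85.

$2,096,153.85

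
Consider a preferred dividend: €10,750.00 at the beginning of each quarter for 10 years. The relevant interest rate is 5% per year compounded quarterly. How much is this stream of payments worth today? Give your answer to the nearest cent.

€340,974.09

This is an annuity due: 40 payments of €10,750.00 at the beginning of each quarter.
Periodic rate r = 0.05/4 per quarter; n is counted in quarters.
PV = PMT × [(1 − (1+r)^−n)/r] × (1+r) = 10,750 × [1 − (1+r)^−40] / r × (1+r) = €340,974.09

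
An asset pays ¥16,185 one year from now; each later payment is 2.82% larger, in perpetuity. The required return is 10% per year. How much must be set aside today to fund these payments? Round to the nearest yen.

¥225,418

Periodic rate r = 0.1 per year.
Growing perpetuity (Gordon): PV = PMT₁ / (r − g) = 16,185 / (r − 0.0282) = ¥225,418.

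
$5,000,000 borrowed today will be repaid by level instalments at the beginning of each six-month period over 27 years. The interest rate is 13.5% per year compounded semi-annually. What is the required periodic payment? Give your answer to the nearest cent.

Level annuity due; solve PV = PMT × [(1 − (1+r)^−n)/r] × (1+r) for PMT.
Periodic rate r = 0.135/2 per half-year; n is counted in half-years.
With n = 54: PMT = 5,000,000 / ([(1 − (1+r)^−n)/r] × (1+r)) = $325,731.05

$325,731.05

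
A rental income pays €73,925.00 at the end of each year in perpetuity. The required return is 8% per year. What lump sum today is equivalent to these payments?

Periodic rate r = 0.08 per year.
Level perpetuity: PV = PMT / r = 73,925 / (0.08) = €924,062.50.

€924,062.50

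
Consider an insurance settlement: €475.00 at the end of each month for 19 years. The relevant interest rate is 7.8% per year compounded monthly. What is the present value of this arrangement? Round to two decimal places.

€56,395.29

This is an ordinary annuity: 228 payments of €475.00 at the end of each month.
Periodic rate r = 0.078/12 per month; n is counted in months.
PV = PMT × [(1 − (1+r)^−n)/r] = 475 × [1 − (1+r)^−228] / r = €56,395.29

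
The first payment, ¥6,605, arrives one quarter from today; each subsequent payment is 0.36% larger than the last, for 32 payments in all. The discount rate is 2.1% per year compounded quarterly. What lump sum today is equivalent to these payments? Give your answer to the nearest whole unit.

¥204,994

Periodic rate r = 0.021/4 per quarter; n is counted in quarters.
Growing ordinary annuity: PV = PMT₁ × [1 − ((1+g)/(1+r))^n] / (r − g) = 6,605 × [1 − ((1+0.0036)/(1+r))^32] / (r − 0.0036) = ¥204,994.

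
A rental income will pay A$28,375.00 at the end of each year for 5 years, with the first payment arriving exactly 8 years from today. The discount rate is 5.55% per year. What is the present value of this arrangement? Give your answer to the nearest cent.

A$82,906.73

Ordinary annuity of 5 payments, first payment at period 8.
Periodic rate r = 0.0555 per year.
The ordinary-annuity PV formula values the stream one period before the first payment (period 7); discount that back 7 periods:
PV₀ = 28,375 × [1 − (1+r)^−5] / r × (1+r)^−7 = A$82,906.73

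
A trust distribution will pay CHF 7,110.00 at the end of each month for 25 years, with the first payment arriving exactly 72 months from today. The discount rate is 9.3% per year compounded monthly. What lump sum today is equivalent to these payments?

CHF 477,975.26

Ordinary annuity of 300 payments, first payment at period 72.
Periodic rate r = 0.093/12 per month; n is counted in months.
The ordinary-annuity PV formula values the stream one period before the first payment (period 71); discount that back 71 periods:
PV₀ = 7,110 × [1 − (1+r)^−300] / r × (1+r)^−71 = CHF 477,975.26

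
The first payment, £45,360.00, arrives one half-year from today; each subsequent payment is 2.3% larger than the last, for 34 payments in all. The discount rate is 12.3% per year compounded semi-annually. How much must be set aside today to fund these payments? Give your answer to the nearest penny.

£842,673.02

Periodic rate r = 0.123/2 per half-year; n is counted in half-years.
Growing ordinary annuity: PV = PMT₁ × [1 − ((1+g)/(1+r))^n] / (r − g) = 45,360 × [1 − ((1+0.023)/(1+r))^34] / (r − 0.023) = £842,673.02.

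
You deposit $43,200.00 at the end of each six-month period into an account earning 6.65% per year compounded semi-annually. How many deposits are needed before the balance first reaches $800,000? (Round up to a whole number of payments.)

15 payments

Periodic rate r = 0.0665/2 per half-year; n is counted in half-years.
Ordinary annuity FV: 800,000 = 43,200 × [((1+r)^n − 1)/r].
(1+r)^n = 1 + 800,000 × r / 43,200, so n = ln(1 + 800,000·r/43,200) / ln(1+r) = 14.67.
Round up to a whole number of payments: n = 15.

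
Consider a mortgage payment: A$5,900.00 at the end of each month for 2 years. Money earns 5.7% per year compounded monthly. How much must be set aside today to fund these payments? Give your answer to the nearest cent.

A$133,527.80

This is an ordinary annuity: 24 payments of A$5,900.00 at the end of each month.
Periodic rate r = 0.057/12 per month; n is counted in months.
PV = PMT × [(1 − (1+r)^−n)/r] = 5,900 × [1 − (1+r)^−24] / r = A$133,527.80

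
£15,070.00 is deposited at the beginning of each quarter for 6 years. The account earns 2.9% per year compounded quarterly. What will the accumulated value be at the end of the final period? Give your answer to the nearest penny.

This is an annuity due: 24 deposits of £15,070.00 at the beginning of each quarter.
Periodic rate r = 0.029/4 per quarter; n is counted in quarters.
FV = PMT × [((1+r)^n − 1)/r] × (1+r) = 15,070 × [(1+r)^24 − 1] / r × (1+r) = £396,354.03

£396,354.03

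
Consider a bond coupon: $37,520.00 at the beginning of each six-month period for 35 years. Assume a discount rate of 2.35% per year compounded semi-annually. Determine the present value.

$1,804,535.04

This is an annuity due: 70 payments of $37,520.00 at the beginning of each six-month period.
Periodic rate r = 0.0235/2 per half-year; n is counted in half-years.
PV = PMT × [(1 − (1+r)^−n)/r] × (1+r) = 37,520 × [1 − (1+r)^−70] / r × (1+r) = $1,804,535.04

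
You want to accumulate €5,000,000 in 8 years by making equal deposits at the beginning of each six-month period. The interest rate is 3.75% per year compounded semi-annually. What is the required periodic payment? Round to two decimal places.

€265,879.02

Level annuity due; solve FV = PMT × [((1+r)^n − 1)/r] × (1+r) for PMT.
Periodic rate r = 0.0375/2 per half-year; n is counted in half-years.
With n = 16: PMT = 5,000,000 / ([((1+r)^n − 1)/r] × (1+r)) = €265,879.02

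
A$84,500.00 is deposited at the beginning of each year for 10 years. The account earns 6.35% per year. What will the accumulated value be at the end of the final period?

A$1,204,152.72

This is an annuity due: 10 deposits of A$84,500.00 at the beginning of each year.
Periodic rate r = 0.0635 per year.
FV = PMT × [((1+r)^n − 1)/r] × (1+r) = 84,500 × [(1+r)^10 − 1] / r × (1+r) = A$1,204,152.72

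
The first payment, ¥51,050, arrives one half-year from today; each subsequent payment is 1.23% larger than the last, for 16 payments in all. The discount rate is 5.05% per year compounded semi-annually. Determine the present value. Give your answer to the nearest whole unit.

¥725,483

Periodic rate r = 0.0505/2 per half-year; n is counted in half-years.
Growing ordinary annuity: PV = PMT₁ × [1 − ((1+g)/(1+r))^n] / (r − g) = 51,050 × [1 − ((1+0.0123)/(1+r))^16] / (r − 0.0123) = ¥725,483.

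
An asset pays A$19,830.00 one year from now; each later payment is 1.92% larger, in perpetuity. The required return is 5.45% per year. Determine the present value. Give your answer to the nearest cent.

Periodic rate r = 0.0545 per year.
Growing perpetuity (Gordon): PV = PMT₁ / (r − g) = 19,830 / (r − 0.0192) = A$561,756.37.

A$561,756.37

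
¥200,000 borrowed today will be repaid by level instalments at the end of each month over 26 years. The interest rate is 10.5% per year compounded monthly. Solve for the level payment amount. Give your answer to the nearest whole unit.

Level ordinary annuity; solve PV = PMT × [(1 − (1+r)^−n)/r] for PMT.
Periodic rate r = 0.105/12 per month; n is counted in months.
With n = 312: PMT = 200,000 / ([(1 − (1+r)^−n)/r]) = ¥1,874

¥1,874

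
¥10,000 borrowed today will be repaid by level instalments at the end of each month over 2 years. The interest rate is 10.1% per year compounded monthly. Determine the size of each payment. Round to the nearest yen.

¥462

Level ordinary annuity; solve PV = PMT × [(1 − (1+r)^−n)/r] for PMT.
Periodic rate r = 0.101/12 per month; n is counted in months.
With n = 24: PMT = 10,000 / ([(1 − (1+r)^−n)/r]) = ¥462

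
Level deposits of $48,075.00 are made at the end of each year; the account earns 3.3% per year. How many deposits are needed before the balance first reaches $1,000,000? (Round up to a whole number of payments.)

17 payments

Periodic rate r = 0.033 per year.
Ordinary annuity FV: 1,000,000 = 48,075 × [((1+r)^n − 1)/r].
(1+r)^n = 1 + 1,000,000 × r / 48,075, so n = ln(1 + 1,000,000·r/48,075) / ln(1+r) = 16.10.
Round up to a whole number of payments: n = 17.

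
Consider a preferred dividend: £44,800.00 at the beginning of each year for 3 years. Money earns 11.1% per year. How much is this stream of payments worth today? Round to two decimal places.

This is an annuity due: 3 payments of £44,800.00 at the beginning of each year.
Periodic rate r = 0.111 per year.
PV = PMT × [(1 − (1+r)^−n)/r] × (1+r) = 44,800 × [1 − (1+r)^−3] / r × (1+r) = £121,419.29

£121,419.29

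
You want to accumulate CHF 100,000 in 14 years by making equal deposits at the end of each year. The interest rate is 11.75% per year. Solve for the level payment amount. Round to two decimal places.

CHF 3,144.58

Level ordinary annuity; solve FV = PMT × [((1+r)^n − 1)/r] for PMT.
Periodic rate r = 0.1175 per year.
With n = 14: PMT = 100,000 / ([((1+r)^n − 1)/r]) = CHF 3,144.58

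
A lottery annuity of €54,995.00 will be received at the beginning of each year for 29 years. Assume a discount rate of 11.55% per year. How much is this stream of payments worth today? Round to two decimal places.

This is an annuity due: 29 payments of €54,995.00 at the beginning of each year.
Periodic rate r = 0.1155 per year.
PV = PMT × [(1 − (1+r)^−n)/r] × (1+r) = 54,995 × [1 − (1+r)^−29] / r × (1+r) = €508,827.38

€508,827.38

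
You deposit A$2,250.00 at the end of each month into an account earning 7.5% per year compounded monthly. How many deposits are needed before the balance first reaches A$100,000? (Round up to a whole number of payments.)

40 payments

Periodic rate r = 0.075/12 per month; n is counted in months.
Ordinary annuity FV: 100,000 = 2,250 × [((1+r)^n − 1)/r].
(1+r)^n = 1 + 100,000 × r / 2,250, so n = ln(1 + 100,000·r/2,250) / ln(1+r) = 39.34.
Round up to a whole number of payments: n = 40.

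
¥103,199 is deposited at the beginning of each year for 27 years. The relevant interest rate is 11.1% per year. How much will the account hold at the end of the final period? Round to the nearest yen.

This is an annuity due: 27 deposits of ¥103,199 at the beginning of each year.
Periodic rate r = 0.111 per year.
FV = PMT × [((1+r)^n − 1)/r] × (1+r) = 103,199 × [(1+r)^27 − 1] / r × (1+r) = ¥16,682,284

¥16,682,284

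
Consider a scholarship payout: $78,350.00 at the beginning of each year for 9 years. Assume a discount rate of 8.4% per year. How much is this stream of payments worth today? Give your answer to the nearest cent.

$521,844.15

This is an annuity due: 9 payments of $78,350.00 at the beginning of each year.
Periodic rate r = 0.084 per year.
PV = PMT × [(1 − (1+r)^−n)/r] × (1+r) = 78,350 × [1 − (1+r)^−9] / r × (1+r) = $521,844.15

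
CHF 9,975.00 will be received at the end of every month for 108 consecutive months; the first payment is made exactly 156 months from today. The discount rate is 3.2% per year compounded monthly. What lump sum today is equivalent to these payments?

Ordinary annuity of 108 payments, first payment at period 156.
Periodic rate r = 0.032/12 per month; n is counted in months.
The ordinary-annuity PV formula values the stream one period before the first payment (period 155); discount that back 155 periods:
PV₀ = 9,975 × [1 − (1+r)^−108] / r × (1+r)^−155 = CHF 618,770.37

CHF 618,770.37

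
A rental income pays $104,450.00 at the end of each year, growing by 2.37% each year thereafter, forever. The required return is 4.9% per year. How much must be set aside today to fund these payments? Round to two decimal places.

Periodic rate r = 0.049 per year.
Growing perpetuity (Gordon): PV = PMT₁ / (r − g) = 104,450 / (r − 0.0237) = $4,128,458.50.

$4,128,458.50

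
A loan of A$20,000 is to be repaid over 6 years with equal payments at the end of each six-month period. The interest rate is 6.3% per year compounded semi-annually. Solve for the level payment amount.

Level ordinary annuity; solve PV = PMT × [(1 − (1+r)^−n)/r] for PMT.
Periodic rate r = 0.063/2 per half-year; n is counted in half-years.
With n = 12: PMT = 20,000 / ([(1 − (1+r)^−n)/r]) = A$2,027.27

A$2,027.27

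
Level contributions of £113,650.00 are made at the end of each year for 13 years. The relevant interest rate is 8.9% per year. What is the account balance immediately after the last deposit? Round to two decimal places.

£2,591,527.20

This is an ordinary annuity: 13 deposits of £113,650.00 at the end of each year.
Periodic rate r = 0.089 per year.
FV = PMT × [((1+r)^n − 1)/r] = 113,650 × [(1+r)^13 − 1] / r = £2,591,527.20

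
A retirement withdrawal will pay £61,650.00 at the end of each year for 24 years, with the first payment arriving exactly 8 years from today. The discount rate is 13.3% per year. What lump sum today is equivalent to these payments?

Ordinary annuity of 24 payments, first payment at period 8.
Periodic rate r = 0.133 per year.
The ordinary-annuity PV formula values the stream one period before the first payment (period 7); discount that back 7 periods:
PV₀ = 61,650 × [1 − (1+r)^−24] / r × (1+r)^−7 = £183,747.46

£183,747.46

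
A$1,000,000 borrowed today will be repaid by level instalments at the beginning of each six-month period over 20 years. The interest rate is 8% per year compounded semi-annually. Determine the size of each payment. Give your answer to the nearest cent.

Level annuity due; solve PV = PMT × [(1 − (1+r)^−n)/r] × (1+r) for PMT.
Periodic rate r = 0.08/2 per half-year; n is counted in half-years.
With n = 40: PMT = 1,000,000 / ([(1 − (1+r)^−n)/r] × (1+r)) = A$48,580.28

A$48,580.28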